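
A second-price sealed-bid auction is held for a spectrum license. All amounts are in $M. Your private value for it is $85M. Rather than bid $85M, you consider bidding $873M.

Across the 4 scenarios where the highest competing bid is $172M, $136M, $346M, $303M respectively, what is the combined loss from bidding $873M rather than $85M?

The deviation costs you only when the competing bid falls strictly between $85M and $873M; elsewhere both bids give the same outcome.
$172M: truthful payoff $0M, deviation payoff −$87M → loss $87M.
$136M: truthful payoff $0M, deviation payoff −$51M → loss $51M.
$346M: truthful payoff $0M, deviation payoff −$261M → loss $261M.
$303M: truthful payoff $0M, deviation payoff −$218M → loss $218M.
Total loss = $87M + $51M + $261M + $218M = $617M.

$617M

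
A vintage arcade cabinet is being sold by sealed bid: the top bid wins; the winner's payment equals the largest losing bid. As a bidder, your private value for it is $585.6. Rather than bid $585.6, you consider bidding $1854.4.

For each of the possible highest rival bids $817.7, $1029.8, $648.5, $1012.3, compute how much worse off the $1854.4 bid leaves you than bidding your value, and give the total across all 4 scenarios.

$1165.9

The deviation costs you only when the competing bid falls strictly between $585.6 and $1854.4; elsewhere both bids give the same outcome.
$817.7: truthful payoff $0, deviation payoff −$232.1 → loss $232.1.
$1029.8: truthful payoff $0, deviation payoff −$444.2 → loss $444.2.
$648.5: truthful payoff $0, deviation payoff −$62.9 → loss $62.9.
$1012.3: truthful payoff $0, deviation payoff −$426.7 → loss $426.7.
Total loss = $232.1 + $444.2 + $62.9 + $426.7 = $1165.9.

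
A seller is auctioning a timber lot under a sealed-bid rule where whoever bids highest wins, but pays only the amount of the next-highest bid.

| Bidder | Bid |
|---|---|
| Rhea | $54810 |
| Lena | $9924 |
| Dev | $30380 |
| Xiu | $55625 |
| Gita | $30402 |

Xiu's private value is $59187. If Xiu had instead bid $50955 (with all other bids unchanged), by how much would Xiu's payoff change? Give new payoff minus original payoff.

The highest bid among the other bidders is $54810; Xiu's bid doesn't change that.
Original bid $55625: Xiu is highest, pays the top rival bid $54810; payoff $59187 − $54810 = $4377.
Alternative bid $50955: Xiu is not highest (top rival bid is $54810); payoff $0.
Change in payoff = $0 − ($4377) = −$4377.

−$4377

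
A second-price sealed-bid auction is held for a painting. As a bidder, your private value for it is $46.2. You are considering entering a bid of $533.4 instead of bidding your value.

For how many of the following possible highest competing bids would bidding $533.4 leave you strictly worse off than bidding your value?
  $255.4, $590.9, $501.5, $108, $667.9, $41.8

3

The deviation hurts exactly when the highest competing bid lies strictly between $46.2 and $533.4 — overbidding then wins at a price above your value.
$255.4: inside the interval → strictly worse (loss $209.2).
$590.9: above both → same outcome either way.
$501.5: inside the interval → strictly worse (loss $455.3).
$108: inside the interval → strictly worse (loss $61.8).
$667.9: above both → same outcome either way.
$41.8: below both → same outcome either way.
Count: 3.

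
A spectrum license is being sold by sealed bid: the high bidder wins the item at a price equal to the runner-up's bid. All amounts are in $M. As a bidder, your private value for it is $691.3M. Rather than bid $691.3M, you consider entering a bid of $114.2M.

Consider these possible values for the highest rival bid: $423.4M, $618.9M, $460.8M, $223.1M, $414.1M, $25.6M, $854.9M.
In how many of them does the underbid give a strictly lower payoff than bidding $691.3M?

5

The deviation hurts exactly when the highest competing bid lies strictly between $114.2M and $691.3M — underbidding then forfeits a profitable win.
$423.4M: inside the interval → strictly worse (loss $267.9M).
$618.9M: inside the interval → strictly worse (loss $72.4M).
$460.8M: inside the interval → strictly worse (loss $230.5M).
$223.1M: inside the interval → strictly worse (loss $468.2M).
$414.1M: inside the interval → strictly worse (loss $277.2M).
$25.6M: below both → same outcome either way.
$854.9M: above both → same outcome either way.
Count: 5.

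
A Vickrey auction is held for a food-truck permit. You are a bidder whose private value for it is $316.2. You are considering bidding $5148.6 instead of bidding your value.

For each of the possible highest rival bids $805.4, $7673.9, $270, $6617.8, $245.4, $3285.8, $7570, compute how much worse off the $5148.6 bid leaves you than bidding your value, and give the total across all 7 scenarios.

The deviation costs you only when the competing bid falls strictly between $316.2 and $5148.6; elsewhere both bids give the same outcome.
$805.4: truthful payoff $0, deviation payoff −$489.2 → loss $489.2.
$7673.9: outcomes coincide → loss $0.
$270: outcomes coincide → loss $0.
$6617.8: outcomes coincide → loss $0.
$245.4: outcomes coincide → loss $0.
$3285.8: truthful payoff $0, deviation payoff −$2969.6 → loss $2969.6.
$7570: outcomes coincide → loss $0.
Total loss = $489.2 + $2969.6 = $3458.8.
Because the price is fixed by the runner-up's bid, deviating from your value can only change a good outcome into a bad one — never the reverse.

$3458.8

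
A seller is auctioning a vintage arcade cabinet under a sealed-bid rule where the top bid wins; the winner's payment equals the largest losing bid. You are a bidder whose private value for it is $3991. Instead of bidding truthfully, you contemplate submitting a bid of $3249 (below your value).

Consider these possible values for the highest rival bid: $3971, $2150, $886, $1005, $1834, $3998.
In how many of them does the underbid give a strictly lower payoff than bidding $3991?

1

The deviation hurts exactly when the highest competing bid lies strictly between $3249 and $3991 — underbidding then forfeits a profitable win.
$3971: inside the interval → strictly worse (loss $20).
$2150: below both → same outcome either way.
$886: below both → same outcome either way.
$1005: below both → same outcome either way.
$1834: below both → same outcome either way.
$3998: above both → same outcome either way.
Count: 1.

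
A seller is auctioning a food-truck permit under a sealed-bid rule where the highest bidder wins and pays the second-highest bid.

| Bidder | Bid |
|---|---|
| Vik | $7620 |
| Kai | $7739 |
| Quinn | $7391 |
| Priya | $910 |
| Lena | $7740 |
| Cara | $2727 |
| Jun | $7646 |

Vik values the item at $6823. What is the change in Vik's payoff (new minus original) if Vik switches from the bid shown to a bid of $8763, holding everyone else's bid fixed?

−$917

The highest bid among the other bidders is $7740; Vik's bid doesn't change that.
Original bid $7620: Vik is not highest (top rival bid is $7740); payoff $0.
Alternative bid $8763: Vik is highest, pays the top rival bid $7740; payoff $6823 − $7740 = −$917.
Change in payoff = −$917 − ($0) = −$917.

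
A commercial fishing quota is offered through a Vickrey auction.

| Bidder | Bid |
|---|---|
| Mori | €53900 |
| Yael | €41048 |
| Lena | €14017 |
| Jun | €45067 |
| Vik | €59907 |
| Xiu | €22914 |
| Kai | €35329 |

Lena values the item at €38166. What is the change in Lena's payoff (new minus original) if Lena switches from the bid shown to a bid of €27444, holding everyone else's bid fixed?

The highest bid among the other bidders is €59907; Lena's bid doesn't change that.
Original bid €14017: Lena is not highest (top rival bid is €59907); payoff €0.
Alternative bid €27444: Lena is not highest (top rival bid is €59907); payoff €0.
Change in payoff = €0 − (€0) = €0.

€0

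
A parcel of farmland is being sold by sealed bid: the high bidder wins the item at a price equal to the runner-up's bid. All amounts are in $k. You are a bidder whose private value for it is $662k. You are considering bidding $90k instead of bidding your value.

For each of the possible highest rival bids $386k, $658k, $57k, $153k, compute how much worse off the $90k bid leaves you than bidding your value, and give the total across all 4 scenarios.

$789k

The deviation costs you only when the competing bid falls strictly between $90k and $662k; elsewhere both bids give the same outcome.
$386k: truthful payoff $276k, deviation payoff $0k → loss $276k.
$658k: truthful payoff $4k, deviation payoff $0k → loss $4k.
$57k: outcomes coincide → loss $0k.
$153k: truthful payoff $509k, deviation payoff $0k → loss $509k.
Total loss = $276k + $4k + $509k = $789k.
Truthful bidding weakly dominates here: raising your bid can only win items priced above your value, and lowering it can only forfeit items priced below.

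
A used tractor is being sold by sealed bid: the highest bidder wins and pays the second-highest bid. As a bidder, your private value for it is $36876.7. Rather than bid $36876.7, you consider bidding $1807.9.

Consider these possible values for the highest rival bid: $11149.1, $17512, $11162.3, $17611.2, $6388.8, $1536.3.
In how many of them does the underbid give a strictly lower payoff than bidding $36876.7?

5

The deviation hurts exactly when the highest competing bid lies strictly between $1807.9 and $36876.7 — underbidding then forfeits a profitable win.
$11149.1: inside the interval → strictly worse (loss $25727.6).
$17512: inside the interval → strictly worse (loss $19364.7).
$11162.3: inside the interval → strictly worse (loss $25714.4).
$17611.2: inside the interval → strictly worse (loss $19265.5).
$6388.8: inside the interval → strictly worse (loss $30487.9).
$1536.3: below both → same outcome either way.
Count: 5.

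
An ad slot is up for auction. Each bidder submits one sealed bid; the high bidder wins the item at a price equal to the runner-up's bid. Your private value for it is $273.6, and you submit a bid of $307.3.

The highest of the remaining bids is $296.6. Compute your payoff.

Your bid $307.3 exceeds the highest competing bid $296.6, so you win.
In a second-price auction the winner pays the second-highest bid, $296.6.
Payoff = value − price = $273.6 − $296.6 = −$23.

−$23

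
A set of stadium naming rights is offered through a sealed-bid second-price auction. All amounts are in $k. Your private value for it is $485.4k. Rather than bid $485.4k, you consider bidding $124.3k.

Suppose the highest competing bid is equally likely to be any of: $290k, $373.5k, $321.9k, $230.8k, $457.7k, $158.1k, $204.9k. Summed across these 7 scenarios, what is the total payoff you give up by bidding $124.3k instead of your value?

$1360.9k

The deviation costs you only when the competing bid falls strictly between $124.3k and $485.4k; elsewhere both bids give the same outcome.
$290k: truthful payoff $195.4k, deviation payoff $0k → loss $195.4k.
$373.5k: truthful payoff $111.9k, deviation payoff $0k → loss $111.9k.
$321.9k: truthful payoff $163.5k, deviation payoff $0k → loss $163.5k.
$230.8k: truthful payoff $254.6k, deviation payoff $0k → loss $254.6k.
$457.7k: truthful payoff $27.7k, deviation payoff $0k → loss $27.7k.
$158.1k: truthful payoff $327.3k, deviation payoff $0k → loss $327.3k.
$204.9k: truthful payoff $280.5k, deviation payoff $0k → loss $280.5k.
Total loss = $195.4k + $111.9k + $163.5k + $254.6k + $27.7k + $327.3k + $280.5k = $1360.9k.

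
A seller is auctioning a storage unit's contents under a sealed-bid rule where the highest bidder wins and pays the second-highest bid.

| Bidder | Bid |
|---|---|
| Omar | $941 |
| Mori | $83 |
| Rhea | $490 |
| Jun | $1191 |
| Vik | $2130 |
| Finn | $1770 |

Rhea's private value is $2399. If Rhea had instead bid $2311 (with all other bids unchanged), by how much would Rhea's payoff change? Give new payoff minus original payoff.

The highest bid among the other bidders is $2130; Rhea's bid doesn't change that.
Original bid $490: Rhea is not highest (top rival bid is $2130); payoff $0.
Alternative bid $2311: Rhea is highest, pays the top rival bid $2130; payoff $2399 − $2130 = $269.
Change in payoff = $269 − ($0) = $269.

$269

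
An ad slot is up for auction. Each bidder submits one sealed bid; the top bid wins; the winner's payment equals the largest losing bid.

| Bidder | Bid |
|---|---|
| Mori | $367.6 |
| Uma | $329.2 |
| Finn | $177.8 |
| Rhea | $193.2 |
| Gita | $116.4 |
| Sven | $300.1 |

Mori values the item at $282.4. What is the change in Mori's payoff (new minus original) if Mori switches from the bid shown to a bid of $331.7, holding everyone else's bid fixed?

The highest bid among the other bidders is $329.2; Mori's bid doesn't change that.
Original bid $367.6: Mori is highest, pays the top rival bid $329.2; payoff $282.4 − $329.2 = −$46.8.
Alternative bid $331.7: Mori is highest, pays the top rival bid $329.2; payoff $282.4 − $329.2 = −$46.8.
Change in payoff = −$46.8 − (−$46.8) = $0.

$0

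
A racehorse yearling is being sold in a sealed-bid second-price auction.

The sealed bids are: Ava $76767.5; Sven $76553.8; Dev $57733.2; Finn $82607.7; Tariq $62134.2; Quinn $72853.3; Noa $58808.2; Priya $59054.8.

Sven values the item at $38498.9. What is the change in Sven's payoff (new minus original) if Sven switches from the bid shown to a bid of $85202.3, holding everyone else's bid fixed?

−$44108.8

The highest bid among the other bidders is $82607.7; Sven's bid doesn't change that.
Original bid $76553.8: Sven is not highest (top rival bid is $82607.7); payoff $0.
Alternative bid $85202.3: Sven is highest, pays the top rival bid $82607.7; payoff $38498.9 − $82607.7 = −$44108.8.
Change in payoff = −$44108.8 − ($0) = −$44108.8.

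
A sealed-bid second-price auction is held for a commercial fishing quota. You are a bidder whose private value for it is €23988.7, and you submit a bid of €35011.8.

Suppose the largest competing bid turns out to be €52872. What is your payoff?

Your bid €35011.8 is below the highest competing bid €52872, so you lose.
A losing bidder pays nothing and receives nothing: payoff = €0.

€0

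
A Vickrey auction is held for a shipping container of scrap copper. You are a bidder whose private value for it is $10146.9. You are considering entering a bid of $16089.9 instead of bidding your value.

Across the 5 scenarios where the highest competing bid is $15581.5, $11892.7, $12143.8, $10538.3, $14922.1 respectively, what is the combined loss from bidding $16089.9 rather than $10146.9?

$14343.9

The deviation costs you only when the competing bid falls strictly between $10146.9 and $16089.9; elsewhere both bids give the same outcome.
$15581.5: truthful payoff $0, deviation payoff −$5434.6 → loss $5434.6.
$11892.7: truthful payoff $0, deviation payoff −$1745.8 → loss $1745.8.
$12143.8: truthful payoff $0, deviation payoff −$1996.9 → loss $1996.9.
$10538.3: truthful payoff $0, deviation payoff −$391.4 → loss $391.4.
$14922.1: truthful payoff $0, deviation payoff −$4775.2 → loss $4775.2.
Total loss = $5434.6 + $1745.8 + $1996.9 + $391.4 + $4775.2 = $14343.9.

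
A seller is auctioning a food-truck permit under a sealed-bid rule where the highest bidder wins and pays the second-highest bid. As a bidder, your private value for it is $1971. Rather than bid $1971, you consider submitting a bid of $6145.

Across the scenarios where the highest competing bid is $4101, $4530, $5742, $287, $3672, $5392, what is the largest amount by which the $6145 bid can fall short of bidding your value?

$3771

$4101: truthful gives $0, deviation gives −$2130 → loss $2130.
$4530: truthful gives $0, deviation gives −$2559 → loss $2559.
$5742: truthful gives $0, deviation gives −$3771 → loss $3771.
$287: same outcome either way → loss $0.
$3672: truthful gives $0, deviation gives −$1701 → loss $1701.
$5392: truthful gives $0, deviation gives −$3421 → loss $3421.
Maximum loss: $3771.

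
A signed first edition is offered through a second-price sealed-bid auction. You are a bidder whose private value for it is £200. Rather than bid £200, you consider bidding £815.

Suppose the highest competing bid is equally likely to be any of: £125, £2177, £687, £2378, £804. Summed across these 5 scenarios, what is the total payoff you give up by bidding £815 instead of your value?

£1091

The deviation costs you only when the competing bid falls strictly between £200 and £815; elsewhere both bids give the same outcome.
£125: outcomes coincide → loss £0.
£2177: outcomes coincide → loss £0.
£687: truthful payoff £0, deviation payoff −£487 → loss £487.
£2378: outcomes coincide → loss £0.
£804: truthful payoff £0, deviation payoff −£604 → loss £604.
Total loss = £487 + £604 = £1091.
Because the price is fixed by the runner-up's bid, deviating from your value can only change a good outcome into a bad one — never the reverse.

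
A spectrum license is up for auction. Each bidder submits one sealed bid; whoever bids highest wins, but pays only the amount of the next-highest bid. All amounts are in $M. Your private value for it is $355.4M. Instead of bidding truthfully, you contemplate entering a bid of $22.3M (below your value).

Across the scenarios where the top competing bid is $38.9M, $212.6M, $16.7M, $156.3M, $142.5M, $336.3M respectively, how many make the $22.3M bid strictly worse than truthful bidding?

5

The deviation hurts exactly when the highest competing bid lies strictly between $22.3M and $355.4M — underbidding then forfeits a profitable win.
$38.9M: inside the interval → strictly worse (loss $316.5M).
$212.6M: inside the interval → strictly worse (loss $142.8M).
$16.7M: below both → same outcome either way.
$156.3M: inside the interval → strictly worse (loss $199.1M).
$142.5M: inside the interval → strictly worse (loss $212.9M).
$336.3M: inside the interval → strictly worse (loss $19.1M).
Count: 5.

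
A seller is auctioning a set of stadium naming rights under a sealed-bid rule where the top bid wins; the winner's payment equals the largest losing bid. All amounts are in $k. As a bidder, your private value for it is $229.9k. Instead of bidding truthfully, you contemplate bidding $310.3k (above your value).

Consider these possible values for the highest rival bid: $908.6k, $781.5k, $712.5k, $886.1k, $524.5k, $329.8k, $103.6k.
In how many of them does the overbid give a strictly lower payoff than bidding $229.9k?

0

The deviation hurts exactly when the highest competing bid lies strictly between $229.9k and $310.3k — overbidding then wins at a price above your value.
$908.6k: above both → same outcome either way.
$781.5k: above both → same outcome either way.
$712.5k: above both → same outcome either way.
$886.1k: above both → same outcome either way.
$524.5k: above both → same outcome either way.
$329.8k: above both → same outcome either way.
$103.6k: below both → same outcome either way.
Count: 0.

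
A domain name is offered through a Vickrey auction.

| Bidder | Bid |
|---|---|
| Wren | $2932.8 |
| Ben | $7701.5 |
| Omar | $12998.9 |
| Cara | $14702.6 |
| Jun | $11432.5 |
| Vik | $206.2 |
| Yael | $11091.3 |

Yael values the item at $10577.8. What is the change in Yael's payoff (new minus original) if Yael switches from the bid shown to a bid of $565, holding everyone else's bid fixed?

The highest bid among the other bidders is $14702.6; Yael's bid doesn't change that.
Original bid $11091.3: Yael is not highest (top rival bid is $14702.6); payoff $0.
Alternative bid $565: Yael is not highest (top rival bid is $14702.6); payoff $0.
Change in payoff = $0 − ($0) = $0.

$0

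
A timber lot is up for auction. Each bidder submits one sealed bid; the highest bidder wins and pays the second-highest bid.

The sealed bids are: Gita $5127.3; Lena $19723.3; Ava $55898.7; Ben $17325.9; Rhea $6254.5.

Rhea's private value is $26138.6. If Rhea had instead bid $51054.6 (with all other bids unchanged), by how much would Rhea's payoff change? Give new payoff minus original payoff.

The highest bid among the other bidders is $55898.7; Rhea's bid doesn't change that.
Original bid $6254.5: Rhea is not highest (top rival bid is $55898.7); payoff $0.
Alternative bid $51054.6: Rhea is not highest (top rival bid is $55898.7); payoff $0.
Change in payoff = $0 − ($0) = $0.

$0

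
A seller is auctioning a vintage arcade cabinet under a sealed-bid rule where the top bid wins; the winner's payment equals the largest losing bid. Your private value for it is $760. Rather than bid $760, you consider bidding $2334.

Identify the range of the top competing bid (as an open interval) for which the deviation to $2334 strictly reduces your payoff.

If the competing bid is below $760, both bids win at the same price — no difference.
If it is above $2334, both bids lose — no difference.
If it lies strictly between $760 and $2334, bidding your value loses (payoff 0) while bidding $2334 wins at a price above your value (payoff negative).
So the deviation strictly hurts on the open interval ($760, $2334).
Truthful bidding weakly dominates here: raising your bid can only win items priced above your value, and lowering it can only forfeit items priced below.

($760, $2334)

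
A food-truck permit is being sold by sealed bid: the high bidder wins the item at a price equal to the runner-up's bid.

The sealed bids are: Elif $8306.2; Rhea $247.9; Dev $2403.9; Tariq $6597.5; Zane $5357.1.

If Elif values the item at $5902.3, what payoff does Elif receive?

Highest bid: Elif at $8306.2, so Elif wins.
Second-highest bid: Tariq at $6597.5 — that is the price the winner pays.
Elif's payoff = value − price = $5902.3 − $6597.5 = −$695.2.

−$695.2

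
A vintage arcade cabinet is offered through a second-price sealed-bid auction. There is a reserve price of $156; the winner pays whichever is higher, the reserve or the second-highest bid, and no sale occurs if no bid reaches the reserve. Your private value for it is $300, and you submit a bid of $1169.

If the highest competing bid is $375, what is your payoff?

−$75

Your bid $1169 is the highest and exceeds the reserve.
Price = max(second-highest bid, reserve) = max($375, $156) = $375.
Payoff = $300 − $375 = −$75.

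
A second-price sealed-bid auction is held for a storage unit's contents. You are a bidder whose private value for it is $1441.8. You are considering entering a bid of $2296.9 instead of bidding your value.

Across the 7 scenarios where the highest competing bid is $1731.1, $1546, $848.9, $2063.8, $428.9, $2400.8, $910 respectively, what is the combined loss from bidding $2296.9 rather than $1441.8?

$1015.5

The deviation costs you only when the competing bid falls strictly between $1441.8 and $2296.9; elsewhere both bids give the same outcome.
$1731.1: truthful payoff $0, deviation payoff −$289.3 → loss $289.3.
$1546: truthful payoff $0, deviation payoff −$104.2 → loss $104.2.
$848.9: outcomes coincide → loss $0.
$2063.8: truthful payoff $0, deviation payoff −$622 → loss $622.
$428.9: outcomes coincide → loss $0.
$2400.8: outcomes coincide → loss $0.
$910: outcomes coincide → loss $0.
Total loss = $289.3 + $104.2 + $622 = $1015.5.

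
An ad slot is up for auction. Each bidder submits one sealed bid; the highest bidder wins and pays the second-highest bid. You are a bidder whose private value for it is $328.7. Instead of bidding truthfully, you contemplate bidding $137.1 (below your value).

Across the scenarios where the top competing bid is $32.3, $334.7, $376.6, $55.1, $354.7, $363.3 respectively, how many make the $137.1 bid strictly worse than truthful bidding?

0

The deviation hurts exactly when the highest competing bid lies strictly between $137.1 and $328.7 — underbidding then forfeits a profitable win.
$32.3: below both → same outcome either way.
$334.7: above both → same outcome either way.
$376.6: above both → same outcome either way.
$55.1: below both → same outcome either way.
$354.7: above both → same outcome either way.
$363.3: above both → same outcome either way.
Count: 0.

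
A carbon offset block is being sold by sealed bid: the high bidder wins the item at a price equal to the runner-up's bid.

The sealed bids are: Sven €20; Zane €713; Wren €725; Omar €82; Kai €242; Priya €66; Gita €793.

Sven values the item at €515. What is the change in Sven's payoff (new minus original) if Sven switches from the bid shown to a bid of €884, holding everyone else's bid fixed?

−€278

The highest bid among the other bidders is €793; Sven's bid doesn't change that.
Original bid €20: Sven is not highest (top rival bid is €793); payoff €0.
Alternative bid €884: Sven is highest, pays the top rival bid €793; payoff €515 − €793 = −€278.
Change in payoff = −€278 − (€0) = −€278.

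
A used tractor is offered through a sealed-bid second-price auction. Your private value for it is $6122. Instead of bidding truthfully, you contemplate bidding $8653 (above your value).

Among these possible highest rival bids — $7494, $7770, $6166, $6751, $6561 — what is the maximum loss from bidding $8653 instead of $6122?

$1648

$7494: truthful gives $0, deviation gives −$1372 → loss $1372.
$7770: truthful gives $0, deviation gives −$1648 → loss $1648.
$6166: truthful gives $0, deviation gives −$44 → loss $44.
$6751: truthful gives $0, deviation gives −$629 → loss $629.
$6561: truthful gives $0, deviation gives −$439 → loss $439.
Maximum loss: $1648.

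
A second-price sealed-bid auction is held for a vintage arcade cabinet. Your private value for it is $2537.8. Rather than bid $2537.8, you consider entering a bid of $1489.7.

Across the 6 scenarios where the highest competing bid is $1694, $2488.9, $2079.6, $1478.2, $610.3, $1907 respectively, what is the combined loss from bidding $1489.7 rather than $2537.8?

$1981.7

The deviation costs you only when the competing bid falls strictly between $1489.7 and $2537.8; elsewhere both bids give the same outcome.
$1694: truthful payoff $843.8, deviation payoff $0 → loss $843.8.
$2488.9: truthful payoff $48.9, deviation payoff $0 → loss $48.9.
$2079.6: truthful payoff $458.2, deviation payoff $0 → loss $458.2.
$1478.2: outcomes coincide → loss $0.
$610.3: outcomes coincide → loss $0.
$1907: truthful payoff $630.8, deviation payoff $0 → loss $630.8.
Total loss = $843.8 + $48.9 + $458.2 + $630.8 = $1981.7.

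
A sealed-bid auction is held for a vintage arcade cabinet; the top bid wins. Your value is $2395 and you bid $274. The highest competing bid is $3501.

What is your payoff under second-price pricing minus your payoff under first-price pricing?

$0

Your bid $274 is below $3501, so you lose under either rule.
Payoff is $0 in both cases; difference = $0.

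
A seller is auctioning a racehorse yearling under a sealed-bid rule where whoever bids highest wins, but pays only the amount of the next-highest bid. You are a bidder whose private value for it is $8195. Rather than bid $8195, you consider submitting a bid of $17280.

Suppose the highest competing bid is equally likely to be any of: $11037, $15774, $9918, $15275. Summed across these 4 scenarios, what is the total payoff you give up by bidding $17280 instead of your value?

The deviation costs you only when the competing bid falls strictly between $8195 and $17280; elsewhere both bids give the same outcome.
$11037: truthful payoff $0, deviation payoff −$2842 → loss $2842.
$15774: truthful payoff $0, deviation payoff −$7579 → loss $7579.
$9918: truthful payoff $0, deviation payoff −$1723 → loss $1723.
$15275: truthful payoff $0, deviation payoff −$7080 → loss $7080.
Total loss = $2842 + $7579 + $1723 + $7080 = $19224.
In a second-price auction your bid sets only whether you win, not what you pay, so bidding your true value is weakly dominant.

$19224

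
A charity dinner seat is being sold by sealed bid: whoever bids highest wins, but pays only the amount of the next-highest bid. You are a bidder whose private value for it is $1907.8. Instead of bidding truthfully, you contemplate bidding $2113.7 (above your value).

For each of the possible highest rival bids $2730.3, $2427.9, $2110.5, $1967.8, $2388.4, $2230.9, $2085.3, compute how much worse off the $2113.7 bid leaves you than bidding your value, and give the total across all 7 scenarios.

The deviation costs you only when the competing bid falls strictly between $1907.8 and $2113.7; elsewhere both bids give the same outcome.
$2730.3: outcomes coincide → loss $0.
$2427.9: outcomes coincide → loss $0.
$2110.5: truthful payoff $0, deviation payoff −$202.7 → loss $202.7.
$1967.8: truthful payoff $0, deviation payoff −$60 → loss $60.
$2388.4: outcomes coincide → loss $0.
$2230.9: outcomes coincide → loss $0.
$2085.3: truthful payoff $0, deviation payoff −$177.5 → loss $177.5.
Total loss = $202.7 + $60 + $177.5 = $440.2.

$440.2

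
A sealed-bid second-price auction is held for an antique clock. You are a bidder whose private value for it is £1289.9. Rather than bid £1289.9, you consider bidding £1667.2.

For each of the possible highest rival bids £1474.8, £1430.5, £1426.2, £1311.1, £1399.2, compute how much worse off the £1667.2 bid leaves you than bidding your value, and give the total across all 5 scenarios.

£592.3

The deviation costs you only when the competing bid falls strictly between £1289.9 and £1667.2; elsewhere both bids give the same outcome.
£1474.8: truthful payoff £0, deviation payoff −£184.9 → loss £184.9.
£1430.5: truthful payoff £0, deviation payoff −£140.6 → loss £140.6.
£1426.2: truthful payoff £0, deviation payoff −£136.3 → loss £136.3.
£1311.1: truthful payoff £0, deviation payoff −£21.2 → loss £21.2.
£1399.2: truthful payoff £0, deviation payoff −£109.3 → loss £109.3.
Total loss = £184.9 + £140.6 + £136.3 + £21.2 + £109.3 = £592.3.
Truthful bidding weakly dominates here: raising your bid can only win items priced above your value, and lowering it can only forfeit items priced below.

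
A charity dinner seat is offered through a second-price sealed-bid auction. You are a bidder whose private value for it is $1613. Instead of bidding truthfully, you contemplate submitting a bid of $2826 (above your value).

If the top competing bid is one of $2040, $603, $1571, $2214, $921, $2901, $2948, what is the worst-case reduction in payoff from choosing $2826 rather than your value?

$2040: truthful gives $0, deviation gives −$427 → loss $427.
$603: same outcome either way → loss $0.
$1571: same outcome either way → loss $0.
$2214: truthful gives $0, deviation gives −$601 → loss $601.
$921: same outcome either way → loss $0.
$2901: same outcome either way → loss $0.
$2948: same outcome either way → loss $0.
Maximum loss: $601.

$601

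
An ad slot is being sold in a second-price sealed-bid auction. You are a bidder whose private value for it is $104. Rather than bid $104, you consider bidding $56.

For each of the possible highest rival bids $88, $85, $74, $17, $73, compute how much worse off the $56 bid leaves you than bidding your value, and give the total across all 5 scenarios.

$96

The deviation costs you only when the competing bid falls strictly between $56 and $104; elsewhere both bids give the same outcome.
$88: truthful payoff $16, deviation payoff $0 → loss $16.
$85: truthful payoff $19, deviation payoff $0 → loss $19.
$74: truthful payoff $30, deviation payoff $0 → loss $30.
$17: outcomes coincide → loss $0.
$73: truthful payoff $31, deviation payoff $0 → loss $31.
Total loss = $16 + $19 + $30 + $31 = $96.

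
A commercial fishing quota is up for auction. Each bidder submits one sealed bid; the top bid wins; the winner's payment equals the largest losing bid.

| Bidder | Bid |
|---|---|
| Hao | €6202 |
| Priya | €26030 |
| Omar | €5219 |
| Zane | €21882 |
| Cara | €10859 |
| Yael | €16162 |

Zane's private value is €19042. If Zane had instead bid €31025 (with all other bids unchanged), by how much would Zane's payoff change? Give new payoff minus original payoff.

The highest bid among the other bidders is €26030; Zane's bid doesn't change that.
Original bid €21882: Zane is not highest (top rival bid is €26030); payoff €0.
Alternative bid €31025: Zane is highest, pays the top rival bid €26030; payoff €19042 − €26030 = −€6988.
Change in payoff = −€6988 − (€0) = −€6988.

−€6988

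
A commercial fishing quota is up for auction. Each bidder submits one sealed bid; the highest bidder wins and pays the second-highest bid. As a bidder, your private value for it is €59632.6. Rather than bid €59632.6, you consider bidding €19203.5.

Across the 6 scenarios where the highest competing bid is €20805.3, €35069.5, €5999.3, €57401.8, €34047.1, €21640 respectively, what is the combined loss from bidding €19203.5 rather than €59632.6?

The deviation costs you only when the competing bid falls strictly between €19203.5 and €59632.6; elsewhere both bids give the same outcome.
€20805.3: truthful payoff €38827.3, deviation payoff €0 → loss €38827.3.
€35069.5: truthful payoff €24563.1, deviation payoff €0 → loss €24563.1.
€5999.3: outcomes coincide → loss €0.
€57401.8: truthful payoff €2230.8, deviation payoff €0 → loss €2230.8.
€34047.1: truthful payoff €25585.5, deviation payoff €0 → loss €25585.5.
€21640: truthful payoff €37992.6, deviation payoff €0 → loss €37992.6.
Total loss = €38827.3 + €24563.1 + €2230.8 + €25585.5 + €37992.6 = €129199.3.

€129199.3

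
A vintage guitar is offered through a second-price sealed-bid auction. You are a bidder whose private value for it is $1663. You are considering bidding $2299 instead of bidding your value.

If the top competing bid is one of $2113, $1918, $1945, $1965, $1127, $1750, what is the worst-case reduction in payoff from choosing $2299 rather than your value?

$2113: truthful gives $0, deviation gives −$450 → loss $450.
$1918: truthful gives $0, deviation gives −$255 → loss $255.
$1945: truthful gives $0, deviation gives −$282 → loss $282.
$1965: truthful gives $0, deviation gives −$302 → loss $302.
$1127: same outcome either way → loss $0.
$1750: truthful gives $0, deviation gives −$87 → loss $87.
Maximum loss: $450.

$450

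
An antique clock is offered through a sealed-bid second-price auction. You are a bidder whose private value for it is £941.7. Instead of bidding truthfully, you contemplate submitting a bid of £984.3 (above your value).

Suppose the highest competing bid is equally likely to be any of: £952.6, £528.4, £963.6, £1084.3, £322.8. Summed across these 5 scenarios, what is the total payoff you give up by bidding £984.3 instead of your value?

The deviation costs you only when the competing bid falls strictly between £941.7 and £984.3; elsewhere both bids give the same outcome.
£952.6: truthful payoff £0, deviation payoff −£10.9 → loss £10.9.
£528.4: outcomes coincide → loss £0.
£963.6: truthful payoff £0, deviation payoff −£21.9 → loss £21.9.
£1084.3: outcomes coincide → loss £0.
£322.8: outcomes coincide → loss £0.
Total loss = £10.9 + £21.9 = £32.8.

£32.8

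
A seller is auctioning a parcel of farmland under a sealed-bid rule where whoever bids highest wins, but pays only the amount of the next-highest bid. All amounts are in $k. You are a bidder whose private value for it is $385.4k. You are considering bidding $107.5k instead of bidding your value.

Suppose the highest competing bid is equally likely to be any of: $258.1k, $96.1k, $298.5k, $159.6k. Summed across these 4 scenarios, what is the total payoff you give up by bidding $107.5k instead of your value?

$440k

The deviation costs you only when the competing bid falls strictly between $107.5k and $385.4k; elsewhere both bids give the same outcome.
$258.1k: truthful payoff $127.3k, deviation payoff $0k → loss $127.3k.
$96.1k: outcomes coincide → loss $0k.
$298.5k: truthful payoff $86.9k, deviation payoff $0k → loss $86.9k.
$159.6k: truthful payoff $225.8k, deviation payoff $0k → loss $225.8k.
Total loss = $127.3k + $86.9k + $225.8k = $440k.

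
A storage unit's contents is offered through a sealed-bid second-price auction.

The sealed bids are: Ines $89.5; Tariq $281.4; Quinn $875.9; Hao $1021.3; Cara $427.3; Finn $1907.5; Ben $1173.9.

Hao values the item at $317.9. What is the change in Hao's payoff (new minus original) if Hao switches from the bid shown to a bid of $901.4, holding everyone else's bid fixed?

The highest bid among the other bidders is $1907.5; Hao's bid doesn't change that.
Original bid $1021.3: Hao is not highest (top rival bid is $1907.5); payoff $0.
Alternative bid $901.4: Hao is not highest (top rival bid is $1907.5); payoff $0.
Change in payoff = $0 − ($0) = $0.

$0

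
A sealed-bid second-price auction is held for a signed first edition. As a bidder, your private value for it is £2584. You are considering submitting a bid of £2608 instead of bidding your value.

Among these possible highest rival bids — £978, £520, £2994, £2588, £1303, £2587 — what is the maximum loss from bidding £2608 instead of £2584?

£4

£978: same outcome either way → loss £0.
£520: same outcome either way → loss £0.
£2994: same outcome either way → loss £0.
£2588: truthful gives £0, deviation gives −£4 → loss £4.
£1303: same outcome either way → loss £0.
£2587: truthful gives £0, deviation gives −£3 → loss £3.
Maximum loss: £4.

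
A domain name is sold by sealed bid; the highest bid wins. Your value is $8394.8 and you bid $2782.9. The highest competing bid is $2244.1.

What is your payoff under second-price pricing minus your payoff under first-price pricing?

$538.8

You have the highest bid, so you win under either rule.
Second-price: pay $2244.1 → payoff $6150.7.
First-price: pay your own bid $2782.9 → payoff $5611.9.
Difference = $6150.7 − ($5611.9) = $538.8.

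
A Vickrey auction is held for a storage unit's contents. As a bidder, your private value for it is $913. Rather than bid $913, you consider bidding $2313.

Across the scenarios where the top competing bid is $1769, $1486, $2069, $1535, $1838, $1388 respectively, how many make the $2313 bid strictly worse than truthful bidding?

The deviation hurts exactly when the highest competing bid lies strictly between $913 and $2313 — overbidding then wins at a price above your value.
$1769: inside the interval → strictly worse (loss $856).
$1486: inside the interval → strictly worse (loss $573).
$2069: inside the interval → strictly worse (loss $1156).
$1535: inside the interval → strictly worse (loss $622).
$1838: inside the interval → strictly worse (loss $925).
$1388: inside the interval → strictly worse (loss $475).
Count: 6.

6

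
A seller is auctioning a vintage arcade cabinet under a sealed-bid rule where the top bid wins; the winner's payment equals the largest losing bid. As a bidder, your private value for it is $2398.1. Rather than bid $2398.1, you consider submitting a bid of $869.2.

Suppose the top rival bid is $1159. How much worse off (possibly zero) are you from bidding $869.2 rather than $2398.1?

$1239.1

Bidding your value $2398.1: you win (since $2398.1 > $1159) and pay $1159. Payoff $1239.1.
Bidding $869.2: you lose. Payoff $0.
The competing bid $1159 lies between your shaded bid and your value, so underbidding forfeits an item you could have won at a profitable price.
Loss from deviating = $1239.1 − ($0) = $1239.1.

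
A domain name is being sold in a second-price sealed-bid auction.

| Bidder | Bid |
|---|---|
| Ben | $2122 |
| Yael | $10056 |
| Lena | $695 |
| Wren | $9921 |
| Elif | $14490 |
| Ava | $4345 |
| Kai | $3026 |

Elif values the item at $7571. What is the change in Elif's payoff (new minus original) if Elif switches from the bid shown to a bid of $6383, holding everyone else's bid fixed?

The highest bid among the other bidders is $10056; Elif's bid doesn't change that.
Original bid $14490: Elif is highest, pays the top rival bid $10056; payoff $7571 − $10056 = −$2485.
Alternative bid $6383: Elif is not highest (top rival bid is $10056); payoff $0.
Change in payoff = $0 − (−$2485) = $2485.

$2485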